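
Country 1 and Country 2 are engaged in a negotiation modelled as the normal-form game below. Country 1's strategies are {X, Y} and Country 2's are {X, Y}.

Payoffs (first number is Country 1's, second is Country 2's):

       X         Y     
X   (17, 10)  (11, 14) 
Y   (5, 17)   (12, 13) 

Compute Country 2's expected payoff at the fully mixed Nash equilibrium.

27/2

First find p, the probability Country 1 plays X, from Country 2's indifference between X and Y: 10p + 17(1−p) = 14p + 13(1−p), giving p = 1/2.
Since Country 2 is indifferent in equilibrium, Country 2's expected payoff equals the payoff from either column against (1/2, 1/2). Using X: 10(1/2) + 17(1/2) = 27/2.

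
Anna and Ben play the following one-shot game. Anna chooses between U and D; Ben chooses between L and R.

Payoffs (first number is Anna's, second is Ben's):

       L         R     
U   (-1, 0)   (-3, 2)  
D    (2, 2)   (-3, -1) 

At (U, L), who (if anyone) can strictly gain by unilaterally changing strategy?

Both

Anna at (U, L) earns -1; deviating to D yields 2 — a strict improvement.
Ben earns 0; deviating to R yields 2 — a strict improvement.
Both Anna and Ben have strictly profitable deviations.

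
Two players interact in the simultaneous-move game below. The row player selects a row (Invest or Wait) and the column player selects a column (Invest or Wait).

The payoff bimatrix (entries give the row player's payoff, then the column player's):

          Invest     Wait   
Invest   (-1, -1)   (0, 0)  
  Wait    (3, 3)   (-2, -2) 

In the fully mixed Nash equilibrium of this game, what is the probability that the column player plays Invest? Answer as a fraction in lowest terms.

Let q be the probability that the column player plays Invest. In a completely mixed equilibrium, the row player must be indifferent between Invest and Wait.
The row player's expected payoff from Invest is −q; from Wait it is 3q − 2(1−q).
Setting these equal: −q = 5q − 2, so q = 1/3.

1/3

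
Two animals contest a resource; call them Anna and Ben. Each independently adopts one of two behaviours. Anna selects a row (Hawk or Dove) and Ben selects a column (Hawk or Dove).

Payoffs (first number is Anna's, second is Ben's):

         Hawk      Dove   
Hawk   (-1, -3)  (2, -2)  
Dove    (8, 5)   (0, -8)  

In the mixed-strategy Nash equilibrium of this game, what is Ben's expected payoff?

First find x, the probability Anna plays Hawk, from Ben's indifference between Hawk and Dove: −3x + 5(1−x) = −2x − 8(1−x), giving x = 13/14.
Since Ben is indifferent in equilibrium, Ben's expected payoff equals the payoff from either column against (13/14, 1/14). Using Hawk: −3(13/14) + 5(1/14) = -17/7.

-17/7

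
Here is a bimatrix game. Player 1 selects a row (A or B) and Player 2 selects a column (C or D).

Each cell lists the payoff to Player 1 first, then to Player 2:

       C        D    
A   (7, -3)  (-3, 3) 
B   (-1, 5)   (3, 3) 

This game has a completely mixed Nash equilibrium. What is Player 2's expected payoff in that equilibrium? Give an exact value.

First find p, the probability Player 1 plays A, from Player 2's indifference between C and D: −3p + 5(1−p) = 3p + 3(1−p), giving p = 1/4.
Since Player 2 is indifferent in equilibrium, Player 2's expected payoff equals the payoff from either column against (1/4, 3/4). Using C: −3(1/4) + 5(3/4) = 3.

3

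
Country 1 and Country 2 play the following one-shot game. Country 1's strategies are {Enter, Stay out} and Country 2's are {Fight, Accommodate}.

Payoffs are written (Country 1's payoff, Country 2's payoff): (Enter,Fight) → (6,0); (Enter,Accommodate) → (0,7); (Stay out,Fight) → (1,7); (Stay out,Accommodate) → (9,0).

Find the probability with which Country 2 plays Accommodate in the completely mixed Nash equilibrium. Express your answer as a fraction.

Let y be the probability that Country 2 plays Fight. In a completely mixed equilibrium, Country 1 must be indifferent between Enter and Stay out.
Country 1's expected payoff from Enter is 6y; from Stay out it is y + 9(1−y).
Setting these equal: 6y = −8y + 9, so y = 9/14.
Therefore Country 2 plays Accommodate with probability 1 − 9/14 = 5/14.

5/14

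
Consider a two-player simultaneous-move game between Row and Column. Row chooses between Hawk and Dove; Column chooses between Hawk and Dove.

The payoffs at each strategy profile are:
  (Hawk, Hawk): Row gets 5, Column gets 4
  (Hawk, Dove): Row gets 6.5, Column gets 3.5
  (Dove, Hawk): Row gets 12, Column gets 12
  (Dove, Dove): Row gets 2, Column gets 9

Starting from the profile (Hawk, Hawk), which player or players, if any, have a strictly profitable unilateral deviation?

Row

Row at (Hawk, Hawk) earns 5; deviating to Dove yields 12 — a strict improvement.
Column earns 4; deviating to Dove yields 3.5 — not better.
Only Row has a strictly profitable deviation.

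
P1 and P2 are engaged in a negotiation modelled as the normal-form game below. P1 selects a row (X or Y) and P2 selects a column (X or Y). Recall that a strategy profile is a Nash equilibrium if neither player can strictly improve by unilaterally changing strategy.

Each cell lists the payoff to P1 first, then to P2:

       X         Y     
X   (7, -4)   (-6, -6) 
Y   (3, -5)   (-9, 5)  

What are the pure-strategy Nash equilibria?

(X, X): P1 gets 7 ≥ 3 from Y, and P2 gets -4 ≥ -6 from Y — Nash equilibrium.
(X, Y): P2 prefers X (-4 > -6) — not an equilibrium.
(Y, X): P1 prefers X (7 > 3); P2 prefers Y (5 > -5) — not an equilibrium.
(Y, Y): P1 prefers X (-6 > -9) — not an equilibrium.

(X, X)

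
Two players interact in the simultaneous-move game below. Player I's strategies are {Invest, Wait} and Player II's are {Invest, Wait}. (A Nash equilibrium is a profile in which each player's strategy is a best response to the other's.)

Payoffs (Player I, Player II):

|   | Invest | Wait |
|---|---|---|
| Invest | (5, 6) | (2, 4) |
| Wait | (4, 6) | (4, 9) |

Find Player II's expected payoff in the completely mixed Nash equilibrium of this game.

First find p, the probability Player I plays Invest, from Player II's indifference between Invest and Wait: 6p + 6(1−p) = 4p + 9(1−p), giving p = 3/5.
Since Player II is indifferent in equilibrium, Player II's expected payoff equals the payoff from either column against (3/5, 2/5). Using Invest: 6(3/5) + 6(2/5) = 6.

6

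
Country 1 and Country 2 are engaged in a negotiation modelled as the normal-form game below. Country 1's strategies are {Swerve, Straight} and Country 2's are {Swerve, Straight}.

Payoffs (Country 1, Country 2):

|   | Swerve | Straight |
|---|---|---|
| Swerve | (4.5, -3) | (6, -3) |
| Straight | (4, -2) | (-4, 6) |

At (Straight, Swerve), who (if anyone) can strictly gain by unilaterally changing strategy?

Country 1 at (Straight, Swerve) earns 4; deviating to Swerve yields 4.5 — a strict improvement.
Country 2 earns -2; deviating to Straight yields 6 — a strict improvement.
Both Country 1 and Country 2 have strictly profitable deviations.

Both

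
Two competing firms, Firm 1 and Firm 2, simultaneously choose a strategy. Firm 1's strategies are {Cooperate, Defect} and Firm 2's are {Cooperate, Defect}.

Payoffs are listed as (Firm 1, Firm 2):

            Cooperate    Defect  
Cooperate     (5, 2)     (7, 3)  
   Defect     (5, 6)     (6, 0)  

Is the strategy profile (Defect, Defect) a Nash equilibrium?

At (Defect, Defect), Firm 1 earns 6; switching to Cooperate would give 7, so Firm 1 would deviate.
Firm 2 earns 0; switching to Cooperate would give 6, so Firm 2 would deviate.
Since at least one player can profitably deviate, this is not a Nash equilibrium.

No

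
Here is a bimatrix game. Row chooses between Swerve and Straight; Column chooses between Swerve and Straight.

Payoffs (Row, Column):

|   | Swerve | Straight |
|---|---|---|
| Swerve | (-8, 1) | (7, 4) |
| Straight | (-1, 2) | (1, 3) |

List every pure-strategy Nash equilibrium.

(Swerve, Straight)

(Swerve, Swerve): Row prefers Straight (-1 > -8); Column prefers Straight (4 > 1) — not an equilibrium.
(Swerve, Straight): Row gets 7 ≥ 1 from Straight, and Column gets 4 ≥ 1 from Swerve — Nash equilibrium.
(Straight, Swerve): Column prefers Straight (3 > 2) — not an equilibrium.
(Straight, Straight): Row prefers Swerve (7 > 1) — not an equilibrium.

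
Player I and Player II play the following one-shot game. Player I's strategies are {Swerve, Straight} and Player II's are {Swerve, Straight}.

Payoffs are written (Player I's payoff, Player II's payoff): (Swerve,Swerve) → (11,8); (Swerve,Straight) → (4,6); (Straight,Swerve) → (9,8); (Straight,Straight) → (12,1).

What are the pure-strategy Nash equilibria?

(Swerve, Swerve)

(Swerve, Swerve): Player I gets 11 ≥ 9 from Straight, and Player II gets 8 ≥ 6 from Straight — Nash equilibrium.
(Swerve, Straight): Player I prefers Straight (12 > 4); Player II prefers Swerve (8 > 6) — not an equilibrium.
(Straight, Swerve): Player I prefers Swerve (11 > 9) — not an equilibrium.
(Straight, Straight): Player II prefers Swerve (8 > 1) — not an equilibrium.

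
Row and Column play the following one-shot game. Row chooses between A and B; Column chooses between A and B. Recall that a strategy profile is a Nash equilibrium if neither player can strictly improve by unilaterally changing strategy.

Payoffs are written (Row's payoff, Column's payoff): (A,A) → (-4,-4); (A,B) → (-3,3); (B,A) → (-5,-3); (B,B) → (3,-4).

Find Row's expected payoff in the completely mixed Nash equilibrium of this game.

First find y, the probability Column plays A, from Row's indifference between A and B: −4y − 3(1−y) = −5y + 3(1−y), giving y = 6/7.
Since Row is indifferent in equilibrium, Row's expected payoff equals the payoff from either row against (6/7, 1/7). Using A: −4(6/7) − 3(1/7) = -27/7.

-27/7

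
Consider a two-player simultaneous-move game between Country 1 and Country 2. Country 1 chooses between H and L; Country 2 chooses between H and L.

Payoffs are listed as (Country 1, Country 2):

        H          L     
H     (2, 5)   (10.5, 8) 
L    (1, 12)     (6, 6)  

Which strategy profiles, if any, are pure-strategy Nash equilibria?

(H, L)

(H, H): Country 2 prefers L (8 > 5) — not an equilibrium.
(H, L): Country 1 gets 10.5 ≥ 6 from L, and Country 2 gets 8 ≥ 5 from H — Nash equilibrium.
(L, H): Country 1 prefers H (2 > 1) — not an equilibrium.
(L, L): Country 1 prefers H (10.5 > 6); Country 2 prefers H (12 > 6) — not an equilibrium.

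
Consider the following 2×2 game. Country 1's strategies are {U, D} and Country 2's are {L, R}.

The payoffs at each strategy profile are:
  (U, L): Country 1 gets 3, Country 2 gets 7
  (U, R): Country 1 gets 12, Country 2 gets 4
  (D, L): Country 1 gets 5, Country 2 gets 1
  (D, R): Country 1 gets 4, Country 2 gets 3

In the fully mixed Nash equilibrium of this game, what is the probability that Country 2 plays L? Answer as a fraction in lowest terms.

4/5

Let c be the probability that Country 2 plays L. In a completely mixed equilibrium, Country 1 must be indifferent between U and D.
Country 1's expected payoff from U is 3c + 12(1−c); from D it is 5c + 4(1−c).
Setting these equal: −9c + 12 = c + 4, so c = 4/5.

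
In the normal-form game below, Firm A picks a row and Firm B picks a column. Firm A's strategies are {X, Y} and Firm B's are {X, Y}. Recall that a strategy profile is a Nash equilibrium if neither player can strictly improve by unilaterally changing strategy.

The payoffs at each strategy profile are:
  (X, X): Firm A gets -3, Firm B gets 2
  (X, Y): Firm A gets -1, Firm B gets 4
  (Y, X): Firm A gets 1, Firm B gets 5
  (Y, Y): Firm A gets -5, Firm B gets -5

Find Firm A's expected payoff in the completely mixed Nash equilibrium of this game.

First find q, the probability Firm B plays X, from Firm A's indifference between X and Y: −3q − (1−q) = q − 5(1−q), giving q = 1/2.
Since Firm A is indifferent in equilibrium, Firm A's expected payoff equals the payoff from either row against (1/2, 1/2). Using X: −3(1/2) − (1/2) = -2.

-2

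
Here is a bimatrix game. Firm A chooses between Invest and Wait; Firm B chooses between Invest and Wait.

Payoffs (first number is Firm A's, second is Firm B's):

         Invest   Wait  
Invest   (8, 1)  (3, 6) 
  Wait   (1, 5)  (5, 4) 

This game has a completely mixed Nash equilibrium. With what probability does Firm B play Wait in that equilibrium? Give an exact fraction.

Let c be the probability that Firm B plays Invest. In a completely mixed equilibrium, Firm A must be indifferent between Invest and Wait.
Firm A's expected payoff from Invest is 8c + 3(1−c); from Wait it is c + 5(1−c).
Setting these equal: 5c + 3 = −4c + 5, so c = 2/9.
Therefore Firm B plays Wait with probability 1 − 2/9 = 7/9.

7/9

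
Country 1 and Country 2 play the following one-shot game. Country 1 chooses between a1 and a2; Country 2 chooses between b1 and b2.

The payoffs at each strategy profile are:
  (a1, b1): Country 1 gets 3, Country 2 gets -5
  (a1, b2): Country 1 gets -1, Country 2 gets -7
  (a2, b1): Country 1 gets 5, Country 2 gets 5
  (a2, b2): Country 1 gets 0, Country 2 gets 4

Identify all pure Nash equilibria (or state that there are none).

(a2, b1)

(a1, b1): Country 1 prefers a2 (5 > 3) — not an equilibrium.
(a1, b2): Country 1 prefers a2 (0 > -1); Country 2 prefers b1 (-5 > -7) — not an equilibrium.
(a2, b1): Country 1 gets 5 ≥ 3 from a1, and Country 2 gets 5 ≥ 4 from b2 — Nash equilibrium.
(a2, b2): Country 2 prefers b1 (5 > 4) — not an equilibrium.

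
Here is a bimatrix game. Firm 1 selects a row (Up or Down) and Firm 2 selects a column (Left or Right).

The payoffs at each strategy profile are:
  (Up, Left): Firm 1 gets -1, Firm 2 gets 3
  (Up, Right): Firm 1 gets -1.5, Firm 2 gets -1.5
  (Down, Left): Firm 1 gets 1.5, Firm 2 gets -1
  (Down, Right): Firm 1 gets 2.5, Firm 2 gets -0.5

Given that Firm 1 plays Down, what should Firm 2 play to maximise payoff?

Right

Against Down, Firm 2 earns -1 from Left and -0.5 from Right.
So Right is the best response.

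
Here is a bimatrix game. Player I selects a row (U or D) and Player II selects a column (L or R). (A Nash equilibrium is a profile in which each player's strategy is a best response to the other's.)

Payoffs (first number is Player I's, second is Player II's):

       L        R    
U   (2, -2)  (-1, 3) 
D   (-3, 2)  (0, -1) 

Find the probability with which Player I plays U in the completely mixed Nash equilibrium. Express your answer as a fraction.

Let x be the probability that Player I plays U. In a completely mixed equilibrium, Player II must be indifferent between L and R.
Player II's expected payoff from L is −2x + 2(1−x); from R it is 3x − (1−x).
Setting these equal: −4x + 2 = 4x − 1, so x = 3/8.

3/8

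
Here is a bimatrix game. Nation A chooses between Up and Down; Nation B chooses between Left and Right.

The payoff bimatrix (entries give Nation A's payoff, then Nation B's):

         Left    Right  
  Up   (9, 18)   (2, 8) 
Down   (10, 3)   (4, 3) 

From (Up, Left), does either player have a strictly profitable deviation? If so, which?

Nation A

Nation A at (Up, Left) earns 9; deviating to Down yields 10 — a strict improvement.
Nation B earns 18; deviating to Right yields 8 — not better.
Only Nation A has a strictly profitable deviation.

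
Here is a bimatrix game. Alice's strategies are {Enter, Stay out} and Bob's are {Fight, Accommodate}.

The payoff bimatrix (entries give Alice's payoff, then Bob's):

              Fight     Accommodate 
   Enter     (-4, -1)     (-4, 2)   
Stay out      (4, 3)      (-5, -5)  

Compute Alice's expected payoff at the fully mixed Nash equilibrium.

First find q, the probability Bob plays Fight, from Alice's indifference between Enter and Stay out: −4q − 4(1−q) = 4q − 5(1−q), giving q = 1/9.
Since Alice is indifferent in equilibrium, Alice's expected payoff equals the payoff from either row against (1/9, 8/9). Using Enter: −4(1/9) − 4(8/9) = -4.

-4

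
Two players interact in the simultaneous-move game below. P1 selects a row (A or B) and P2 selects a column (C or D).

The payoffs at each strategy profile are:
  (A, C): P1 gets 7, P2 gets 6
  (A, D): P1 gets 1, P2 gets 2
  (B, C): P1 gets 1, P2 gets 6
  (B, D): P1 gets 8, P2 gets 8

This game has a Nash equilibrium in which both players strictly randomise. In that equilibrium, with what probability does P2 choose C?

Let c be the probability that P2 plays C. In a completely mixed equilibrium, P1 must be indifferent between A and B.
P1's expected payoff from A is 7c + (1−c); from B it is c + 8(1−c).
Setting these equal: 6c + 1 = −7c + 8, so c = 7/13.

7/13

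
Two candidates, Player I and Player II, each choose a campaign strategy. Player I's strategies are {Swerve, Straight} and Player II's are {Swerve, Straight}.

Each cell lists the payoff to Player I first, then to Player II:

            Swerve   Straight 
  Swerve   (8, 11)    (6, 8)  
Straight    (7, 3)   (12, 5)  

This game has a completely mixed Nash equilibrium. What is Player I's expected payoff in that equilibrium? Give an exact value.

54/7

First find y, the probability Player II plays Swerve, from Player I's indifference between Swerve and Straight: 8y + 6(1−y) = 7y + 12(1−y), giving y = 6/7.
Since Player I is indifferent in equilibrium, Player I's expected payoff equals the payoff from either row against (6/7, 1/7). Using Swerve: 8(6/7) + 6(1/7) = 54/7.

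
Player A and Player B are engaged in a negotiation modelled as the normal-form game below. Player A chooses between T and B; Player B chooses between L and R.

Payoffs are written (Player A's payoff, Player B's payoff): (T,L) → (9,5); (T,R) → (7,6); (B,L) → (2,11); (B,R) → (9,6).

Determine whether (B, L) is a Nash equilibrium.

At (B, L), Player A earns 2; switching to T would give 9, so Player A would deviate.
Player B earns 11; switching to R would give 6, so Player B has no profitable deviation.
Since at least one player can profitably deviate, this is not a Nash equilibrium.

No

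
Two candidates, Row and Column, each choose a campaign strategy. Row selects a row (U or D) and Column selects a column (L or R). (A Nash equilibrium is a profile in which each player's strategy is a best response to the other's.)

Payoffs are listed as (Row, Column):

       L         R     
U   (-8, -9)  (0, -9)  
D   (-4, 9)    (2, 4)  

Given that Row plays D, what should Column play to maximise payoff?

L

Against D, Column earns 9 from L and 4 from R.
So L is the best response.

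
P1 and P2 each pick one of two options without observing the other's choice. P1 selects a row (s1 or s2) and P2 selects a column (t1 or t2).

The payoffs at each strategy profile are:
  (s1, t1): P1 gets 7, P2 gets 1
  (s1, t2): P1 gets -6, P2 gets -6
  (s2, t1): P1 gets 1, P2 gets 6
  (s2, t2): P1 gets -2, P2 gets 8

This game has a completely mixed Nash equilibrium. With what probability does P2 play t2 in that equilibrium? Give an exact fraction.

3/5

Let q be the probability that P2 plays t1. In a completely mixed equilibrium, P1 must be indifferent between s1 and s2.
P1's expected payoff from s1 is 7q − 6(1−q); from s2 it is q − 2(1−q).
Setting these equal: 13q − 6 = 3q − 2, so q = 2/5.
Therefore P2 plays t2 with probability 1 − 2/5 = 3/5.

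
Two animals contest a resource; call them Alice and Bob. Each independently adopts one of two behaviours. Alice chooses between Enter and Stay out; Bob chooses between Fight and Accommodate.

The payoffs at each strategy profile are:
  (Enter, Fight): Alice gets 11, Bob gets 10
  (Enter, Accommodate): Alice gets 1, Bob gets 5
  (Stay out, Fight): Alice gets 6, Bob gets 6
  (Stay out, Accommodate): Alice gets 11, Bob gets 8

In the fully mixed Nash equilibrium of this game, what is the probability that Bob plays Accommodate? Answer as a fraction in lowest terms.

Let y be the probability that Bob plays Fight. In a completely mixed equilibrium, Alice must be indifferent between Enter and Stay out.
Alice's expected payoff from Enter is 11y + (1−y); from Stay out it is 6y + 11(1−y).
Setting these equal: 10y + 1 = −5y + 11, so y = 2/3.
Therefore Bob plays Accommodate with probability 1 − 2/3 = 1/3.

1/3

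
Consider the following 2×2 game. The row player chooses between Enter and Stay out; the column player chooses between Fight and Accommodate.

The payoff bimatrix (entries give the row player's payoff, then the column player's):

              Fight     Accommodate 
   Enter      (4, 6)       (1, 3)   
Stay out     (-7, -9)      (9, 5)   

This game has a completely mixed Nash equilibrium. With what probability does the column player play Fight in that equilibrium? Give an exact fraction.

Let y be the probability that the column player plays Fight. In a completely mixed equilibrium, the row player must be indifferent between Enter and Stay out.
The row player's expected payoff from Enter is 4y + (1−y); from Stay out it is −7y + 9(1−y).
Setting these equal: 3y + 1 = −16y + 9, so y = 8/19.

8/19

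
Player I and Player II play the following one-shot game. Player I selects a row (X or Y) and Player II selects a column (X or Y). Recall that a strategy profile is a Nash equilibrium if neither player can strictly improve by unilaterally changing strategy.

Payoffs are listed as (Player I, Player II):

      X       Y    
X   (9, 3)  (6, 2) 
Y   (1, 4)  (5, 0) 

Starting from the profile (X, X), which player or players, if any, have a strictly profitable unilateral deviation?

Player I at (X, X) earns 9; deviating to Y yields 1 — not better.
Player II earns 3; deviating to Y yields 2 — not better.
Neither player can strictly improve; the profile is a Nash equilibrium.

Neither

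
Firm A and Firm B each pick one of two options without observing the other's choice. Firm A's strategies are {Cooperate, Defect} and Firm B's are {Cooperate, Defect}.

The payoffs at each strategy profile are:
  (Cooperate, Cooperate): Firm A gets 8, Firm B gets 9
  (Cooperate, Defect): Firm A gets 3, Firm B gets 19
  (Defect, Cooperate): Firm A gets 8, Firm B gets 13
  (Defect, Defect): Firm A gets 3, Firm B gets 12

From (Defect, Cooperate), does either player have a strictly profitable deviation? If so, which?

Firm A at (Defect, Cooperate) earns 8; deviating to Cooperate yields 8 — not better.
Firm B earns 13; deviating to Defect yields 12 — not better.
Neither player can strictly improve; the profile is a Nash equilibrium.

Neither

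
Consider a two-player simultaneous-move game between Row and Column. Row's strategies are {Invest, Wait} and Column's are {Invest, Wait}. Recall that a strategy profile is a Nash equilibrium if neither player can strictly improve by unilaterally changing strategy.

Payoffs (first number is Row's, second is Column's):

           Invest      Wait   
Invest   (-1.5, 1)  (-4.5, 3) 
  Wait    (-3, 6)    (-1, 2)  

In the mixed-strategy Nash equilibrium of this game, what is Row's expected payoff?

First find y, the probability Column plays Invest, from Row's indifference between Invest and Wait: −1.5y − 4.5(1−y) = −3y − (1−y), giving y = 7/10.
Since Row is indifferent in equilibrium, Row's expected payoff equals the payoff from either row against (7/10, 3/10). Using Invest: −1.5(7/10) − 4.5(3/10) = -12/5.

-12/5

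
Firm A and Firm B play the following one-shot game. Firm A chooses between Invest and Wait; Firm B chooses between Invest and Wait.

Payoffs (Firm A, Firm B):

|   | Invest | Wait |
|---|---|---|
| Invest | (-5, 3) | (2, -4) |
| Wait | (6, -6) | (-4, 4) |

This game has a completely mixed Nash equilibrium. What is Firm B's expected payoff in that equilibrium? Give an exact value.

-12/17

First find x, the probability Firm A plays Invest, from Firm B's indifference between Invest and Wait: 3x − 6(1−x) = −4x + 4(1−x), giving x = 10/17.
Since Firm B is indifferent in equilibrium, Firm B's expected payoff equals the payoff from either column against (10/17, 7/17). Using Invest: 3(10/17) − 6(7/17) = -12/17.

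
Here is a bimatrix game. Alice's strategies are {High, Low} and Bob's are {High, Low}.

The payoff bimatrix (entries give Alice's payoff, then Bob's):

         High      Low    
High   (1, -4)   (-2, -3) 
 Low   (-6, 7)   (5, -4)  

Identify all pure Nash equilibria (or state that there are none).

none

(High, High): Bob prefers Low (-3 > -4) — not an equilibrium.
(High, Low): Alice prefers Low (5 > -2) — not an equilibrium.
(Low, High): Alice prefers High (1 > -6) — not an equilibrium.
(Low, Low): Bob prefers High (7 > -4) — not an equilibrium.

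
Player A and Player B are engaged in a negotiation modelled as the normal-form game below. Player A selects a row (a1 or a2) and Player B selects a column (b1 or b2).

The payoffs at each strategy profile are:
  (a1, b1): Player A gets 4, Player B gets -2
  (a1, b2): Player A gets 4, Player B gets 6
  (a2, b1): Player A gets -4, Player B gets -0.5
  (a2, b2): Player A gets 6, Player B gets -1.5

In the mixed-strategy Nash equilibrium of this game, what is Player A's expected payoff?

First find q, the probability Player B plays b1, from Player A's indifference between a1 and a2: 4q + 4(1−q) = −4q + 6(1−q), giving q = 1/5.
Since Player A is indifferent in equilibrium, Player A's expected payoff equals the payoff from either row against (1/5, 4/5). Using a1: 4(1/5) + 4(4/5) = 4.

4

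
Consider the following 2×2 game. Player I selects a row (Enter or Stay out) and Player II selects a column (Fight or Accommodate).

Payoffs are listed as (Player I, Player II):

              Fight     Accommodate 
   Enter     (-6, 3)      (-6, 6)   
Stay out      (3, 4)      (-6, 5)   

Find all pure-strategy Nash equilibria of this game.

(Enter, Accommodate) and (Stay out, Accommodate)

(Enter, Fight): Player I prefers Stay out (3 > -6); Player II prefers Accommodate (6 > 3) — not an equilibrium.
(Enter, Accommodate): Player I gets -6 ≥ -6 from Stay out, and Player II gets 6 ≥ 3 from Fight — Nash equilibrium.
(Stay out, Fight): Player II prefers Accommodate (5 > 4) — not an equilibrium.
(Stay out, Accommodate): Player I gets -6 ≥ -6 from Enter, and Player II gets 5 ≥ 4 from Fight — Nash equilibrium.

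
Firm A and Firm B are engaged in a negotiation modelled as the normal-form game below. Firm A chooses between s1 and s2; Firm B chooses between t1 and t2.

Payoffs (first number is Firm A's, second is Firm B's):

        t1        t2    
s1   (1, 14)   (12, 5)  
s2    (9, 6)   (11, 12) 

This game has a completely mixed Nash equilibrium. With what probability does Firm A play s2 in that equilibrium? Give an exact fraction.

Let x be the probability that Firm A plays s1. In a completely mixed equilibrium, Firm B must be indifferent between t1 and t2.
Firm B's expected payoff from t1 is 14x + 6(1−x); from t2 it is 5x + 12(1−x).
Setting these equal: 8x + 6 = −7x + 12, so x = 2/5.
Therefore Firm A plays s2 with probability 1 − 2/5 = 3/5.

3/5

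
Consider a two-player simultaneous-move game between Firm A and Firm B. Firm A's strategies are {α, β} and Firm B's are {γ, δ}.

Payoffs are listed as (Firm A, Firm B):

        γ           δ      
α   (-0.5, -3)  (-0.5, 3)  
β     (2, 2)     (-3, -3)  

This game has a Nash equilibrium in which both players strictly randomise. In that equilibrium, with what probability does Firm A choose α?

5/11

Let p be the probability that Firm A plays α. In a completely mixed equilibrium, Firm B must be indifferent between γ and δ.
Firm B's expected payoff from γ is −3p + 2(1−p); from δ it is 3p − 3(1−p).
Setting these equal: −5p + 2 = 6p − 3, so p = 5/11.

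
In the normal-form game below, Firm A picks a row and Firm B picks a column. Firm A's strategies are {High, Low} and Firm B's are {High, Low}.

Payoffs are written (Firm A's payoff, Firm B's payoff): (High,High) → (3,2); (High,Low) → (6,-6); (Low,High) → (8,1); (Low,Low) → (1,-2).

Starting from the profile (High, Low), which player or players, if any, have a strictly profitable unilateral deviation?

Firm B

Firm A at (High, Low) earns 6; deviating to Low yields 1 — not better.
Firm B earns -6; deviating to High yields 2 — a strict improvement.
Only Firm B has a strictly profitable deviation.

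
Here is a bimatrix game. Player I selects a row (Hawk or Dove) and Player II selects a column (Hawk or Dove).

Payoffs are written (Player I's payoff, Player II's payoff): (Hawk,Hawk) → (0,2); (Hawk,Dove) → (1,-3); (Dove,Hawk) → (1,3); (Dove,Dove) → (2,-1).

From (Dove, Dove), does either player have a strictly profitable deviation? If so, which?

Player I at (Dove, Dove) earns 2; deviating to Hawk yields 1 — not better.
Player II earns -1; deviating to Hawk yields 3 — a strict improvement.
Only Player II has a strictly profitable deviation.

Player II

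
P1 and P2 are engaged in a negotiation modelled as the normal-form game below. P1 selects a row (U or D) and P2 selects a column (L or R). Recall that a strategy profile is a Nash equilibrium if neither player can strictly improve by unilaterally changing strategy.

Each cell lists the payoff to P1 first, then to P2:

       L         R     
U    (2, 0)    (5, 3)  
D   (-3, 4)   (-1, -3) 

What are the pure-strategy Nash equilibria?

(U, L): P2 prefers R (3 > 0) — not an equilibrium.
(U, R): P1 gets 5 ≥ -1 from D, and P2 gets 3 ≥ 0 from L — Nash equilibrium.
(D, L): P1 prefers U (2 > -3) — not an equilibrium.
(D, R): P1 prefers U (5 > -1); P2 prefers L (4 > -3) — not an equilibrium.

(U, R)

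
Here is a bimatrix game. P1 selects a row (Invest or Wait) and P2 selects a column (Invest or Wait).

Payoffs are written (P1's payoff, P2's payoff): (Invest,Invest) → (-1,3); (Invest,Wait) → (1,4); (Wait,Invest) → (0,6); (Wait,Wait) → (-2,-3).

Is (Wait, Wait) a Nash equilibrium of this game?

At (Wait, Wait), P1 earns -2; switching to Invest would give 1, so P1 would deviate.
P2 earns -3; switching to Invest would give 6, so P2 would deviate.
Since at least one player can profitably deviate, this is not a Nash equilibrium.

No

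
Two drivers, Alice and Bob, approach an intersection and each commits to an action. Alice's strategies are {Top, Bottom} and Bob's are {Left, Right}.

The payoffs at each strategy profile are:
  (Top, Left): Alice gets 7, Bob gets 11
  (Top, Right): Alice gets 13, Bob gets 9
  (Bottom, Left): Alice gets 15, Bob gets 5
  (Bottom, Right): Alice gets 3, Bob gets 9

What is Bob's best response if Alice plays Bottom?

Against Bottom, Bob earns 5 from Left and 9 from Right.
So Right is the best response.

Right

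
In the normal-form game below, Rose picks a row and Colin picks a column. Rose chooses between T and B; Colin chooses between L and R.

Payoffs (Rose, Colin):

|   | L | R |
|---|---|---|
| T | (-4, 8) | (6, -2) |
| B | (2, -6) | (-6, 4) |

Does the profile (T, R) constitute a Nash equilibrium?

At (T, R), Rose earns 6; switching to B would give -6, so Rose has no profitable deviation.
Colin earns -2; switching to L would give 8, so Colin would deviate.
Since at least one player can profitably deviate, this is not a Nash equilibrium.

No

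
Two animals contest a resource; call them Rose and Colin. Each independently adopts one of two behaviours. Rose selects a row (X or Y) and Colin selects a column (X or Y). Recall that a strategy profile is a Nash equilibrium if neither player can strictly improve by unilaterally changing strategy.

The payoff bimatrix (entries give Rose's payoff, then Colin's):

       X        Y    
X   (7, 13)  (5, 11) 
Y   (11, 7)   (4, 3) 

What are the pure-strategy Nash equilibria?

(X, X): Rose prefers Y (11 > 7) — not an equilibrium.
(X, Y): Colin prefers X (13 > 11) — not an equilibrium.
(Y, X): Rose gets 11 ≥ 7 from X, and Colin gets 7 ≥ 3 from Y — Nash equilibrium.
(Y, Y): Rose prefers X (5 > 4); Colin prefers X (7 > 3) — not an equilibrium.

(Y, X)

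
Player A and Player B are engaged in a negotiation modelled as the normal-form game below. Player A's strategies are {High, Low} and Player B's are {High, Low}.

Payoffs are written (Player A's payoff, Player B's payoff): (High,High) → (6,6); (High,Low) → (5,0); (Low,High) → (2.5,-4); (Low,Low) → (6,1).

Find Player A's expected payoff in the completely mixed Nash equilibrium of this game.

First find y, the probability Player B plays High, from Player A's indifference between High and Low: 6y + 5(1−y) = 2.5y + 6(1−y), giving y = 2/9.
Since Player A is indifferent in equilibrium, Player A's expected payoff equals the payoff from either row against (2/9, 7/9). Using High: 6(2/9) + 5(7/9) = 47/9.

47/9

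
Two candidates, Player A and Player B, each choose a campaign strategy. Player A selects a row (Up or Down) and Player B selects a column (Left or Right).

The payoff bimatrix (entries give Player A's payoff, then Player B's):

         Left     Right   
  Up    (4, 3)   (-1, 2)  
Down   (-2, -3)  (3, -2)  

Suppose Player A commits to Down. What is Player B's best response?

Against Down, Player B earns -3 from Left and -2 from Right.
So Right is the best response.

Right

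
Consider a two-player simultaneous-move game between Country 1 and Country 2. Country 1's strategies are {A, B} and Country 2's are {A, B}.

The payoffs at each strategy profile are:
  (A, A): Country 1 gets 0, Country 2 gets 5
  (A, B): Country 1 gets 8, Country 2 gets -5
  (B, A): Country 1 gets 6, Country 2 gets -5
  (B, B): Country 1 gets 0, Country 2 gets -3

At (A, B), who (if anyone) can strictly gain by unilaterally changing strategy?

Country 1 at (A, B) earns 8; deviating to B yields 0 — not better.
Country 2 earns -5; deviating to A yields 5 — a strict improvement.
Only Country 2 has a strictly profitable deviation.

Country 2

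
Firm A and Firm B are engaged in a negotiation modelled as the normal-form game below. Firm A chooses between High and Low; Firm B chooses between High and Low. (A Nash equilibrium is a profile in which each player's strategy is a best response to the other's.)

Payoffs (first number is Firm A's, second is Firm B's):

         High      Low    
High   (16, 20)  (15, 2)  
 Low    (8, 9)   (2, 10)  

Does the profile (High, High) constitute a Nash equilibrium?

Yes

At (High, High), Firm A earns 16; switching to Low would give 8, so Firm A has no profitable deviation.
Firm B earns 20; switching to Low would give 2, so Firm B has no profitable deviation.
Neither player can gain by a unilateral deviation, so this profile is a Nash equilibrium.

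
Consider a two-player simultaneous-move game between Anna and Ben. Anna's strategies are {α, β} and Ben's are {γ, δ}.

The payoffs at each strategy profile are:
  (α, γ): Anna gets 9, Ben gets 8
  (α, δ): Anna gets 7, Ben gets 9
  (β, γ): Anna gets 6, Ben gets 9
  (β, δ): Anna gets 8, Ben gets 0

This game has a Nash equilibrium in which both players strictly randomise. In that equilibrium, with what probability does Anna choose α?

Let x be the probability that Anna plays α. In a completely mixed equilibrium, Ben must be indifferent between γ and δ.
Ben's expected payoff from γ is 8x + 9(1−x); from δ it is 9x.
Setting these equal: −x + 9 = 9x, so x = 9/10.

9/10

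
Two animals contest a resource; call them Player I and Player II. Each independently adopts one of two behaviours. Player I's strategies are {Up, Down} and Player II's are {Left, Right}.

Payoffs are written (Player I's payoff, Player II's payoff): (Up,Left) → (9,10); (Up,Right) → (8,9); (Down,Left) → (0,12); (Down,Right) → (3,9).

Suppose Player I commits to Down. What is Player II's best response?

Against Down, Player II earns 12 from Left and 9 from Right.
So Left is the best response.

Left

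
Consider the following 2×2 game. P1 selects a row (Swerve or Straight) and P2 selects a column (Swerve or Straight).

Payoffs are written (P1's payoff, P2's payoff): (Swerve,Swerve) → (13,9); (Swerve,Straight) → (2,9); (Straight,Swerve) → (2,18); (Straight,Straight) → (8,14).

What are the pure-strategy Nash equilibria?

(Swerve, Swerve): P1 gets 13 ≥ 2 from Straight, and P2 gets 9 ≥ 9 from Straight — Nash equilibrium.
(Swerve, Straight): P1 prefers Straight (8 > 2) — not an equilibrium.
(Straight, Swerve): P1 prefers Swerve (13 > 2) — not an equilibrium.
(Straight, Straight): P2 prefers Swerve (18 > 14) — not an equilibrium.

(Swerve, Swerve)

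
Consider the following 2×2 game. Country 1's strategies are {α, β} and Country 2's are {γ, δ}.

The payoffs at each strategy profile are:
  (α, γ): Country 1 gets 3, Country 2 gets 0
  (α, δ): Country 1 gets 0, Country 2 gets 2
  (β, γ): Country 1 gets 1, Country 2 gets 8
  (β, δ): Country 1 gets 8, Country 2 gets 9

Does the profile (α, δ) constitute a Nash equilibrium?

No

At (α, δ), Country 1 earns 0; switching to β would give 8, so Country 1 would deviate.
Country 2 earns 2; switching to γ would give 0, so Country 2 has no profitable deviation.
Since at least one player can profitably deviate, this is not a Nash equilibrium.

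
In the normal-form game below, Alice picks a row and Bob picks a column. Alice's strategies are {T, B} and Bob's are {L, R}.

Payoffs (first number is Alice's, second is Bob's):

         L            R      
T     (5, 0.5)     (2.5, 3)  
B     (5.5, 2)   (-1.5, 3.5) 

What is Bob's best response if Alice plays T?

R

Against T, Bob earns 0.5 from L and 3 from R.
So R is the best response.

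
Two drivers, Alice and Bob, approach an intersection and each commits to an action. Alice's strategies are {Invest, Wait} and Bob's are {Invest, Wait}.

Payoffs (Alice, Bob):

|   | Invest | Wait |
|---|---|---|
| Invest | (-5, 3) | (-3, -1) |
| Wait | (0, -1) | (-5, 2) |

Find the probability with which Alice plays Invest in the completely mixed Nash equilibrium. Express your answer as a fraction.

Let p be the probability that Alice plays Invest. In a completely mixed equilibrium, Bob must be indifferent between Invest and Wait.
Bob's expected payoff from Invest is 3p − (1−p); from Wait it is −p + 2(1−p).
Setting these equal: 4p − 1 = −3p + 2, so p = 3/7.

3/7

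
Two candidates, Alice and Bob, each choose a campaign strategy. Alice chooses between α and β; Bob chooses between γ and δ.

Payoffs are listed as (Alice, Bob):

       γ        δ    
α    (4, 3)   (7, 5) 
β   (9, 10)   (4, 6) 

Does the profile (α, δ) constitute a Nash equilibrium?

Yes

At (α, δ), Alice earns 7; switching to β would give 4, so Alice has no profitable deviation.
Bob earns 5; switching to γ would give 3, so Bob has no profitable deviation.
Neither player can gain by a unilateral deviation, so this profile is a Nash equilibrium.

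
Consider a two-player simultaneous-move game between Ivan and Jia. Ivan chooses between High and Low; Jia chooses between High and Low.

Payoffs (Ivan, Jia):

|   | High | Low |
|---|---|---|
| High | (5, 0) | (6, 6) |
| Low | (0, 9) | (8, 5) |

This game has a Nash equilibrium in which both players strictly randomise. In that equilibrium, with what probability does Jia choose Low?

Let q be the probability that Jia plays High. In a completely mixed equilibrium, Ivan must be indifferent between High and Low.
Ivan's expected payoff from High is 5q + 6(1−q); from Low it is 8(1−q).
Setting these equal: −q + 6 = −8q + 8, so q = 2/7.
Therefore Jia plays Low with probability 1 − 2/7 = 5/7.

5/7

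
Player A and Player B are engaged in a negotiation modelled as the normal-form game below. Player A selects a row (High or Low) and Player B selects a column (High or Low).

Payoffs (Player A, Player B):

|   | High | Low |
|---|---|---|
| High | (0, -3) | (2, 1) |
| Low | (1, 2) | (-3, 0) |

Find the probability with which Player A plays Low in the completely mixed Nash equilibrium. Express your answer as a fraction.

Let x be the probability that Player A plays High. In a completely mixed equilibrium, Player B must be indifferent between High and Low.
Player B's expected payoff from High is −3x + 2(1−x); from Low it is x.
Setting these equal: −5x + 2 = x, so x = 1/3.
Therefore Player A plays Low with probability 1 − 1/3 = 2/3.

2/3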